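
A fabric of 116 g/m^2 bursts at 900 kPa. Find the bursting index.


Formula: Bursting Index = Bursting Strength / Fabric GSM
BI = 900 kPa / 116 g/m^2
BI = 7.759 kPa/(g/m^2)

7.759 kPa/(g/m^2)


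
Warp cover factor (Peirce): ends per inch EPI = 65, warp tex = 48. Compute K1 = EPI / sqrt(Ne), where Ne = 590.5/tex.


Formula: K1 = EPI / sqrt(Ne), with Ne = 590.5 / tex_warp
Step 1: Ne = 590.5 / 48 = 12.302
Step 2: sqrt(Ne) = sqrt(12.302) = 3.5074
Step 3: K1 = 65 / 3.5074 = 18.5

18.5


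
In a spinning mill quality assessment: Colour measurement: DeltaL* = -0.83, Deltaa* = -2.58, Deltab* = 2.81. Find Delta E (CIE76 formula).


Formula: Delta E = sqrt(dL*^2 + da*^2 + db*^2)
Step 1: dL*^2 = (-0.83)^2 = 0.6889
Step 2: da*^2 = (-2.58)^2 = 6.6564
Step 3: db*^2 = 2.81^2 = 7.8961
Step 4: Sum = 0.6889 + 6.6564 + 7.8961 = 15.2414
Step 5: Delta E = sqrt(15.2414) = 3.9

3.9 Delta E


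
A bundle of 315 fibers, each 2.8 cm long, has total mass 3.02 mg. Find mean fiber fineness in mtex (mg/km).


Formula: fineness (mtex) = mass (mg) / total length (km) = (mass_mg / total_length_m) * 1000
Step 1: Convert fiber length: 2.8 cm = 0.028 m
Step 2: Total fiber length = 315 * 0.028 = 8.82 m
Step 3: Linear density = 3.02 mg / 8.82 m = 0.3424 mg/m
Step 4: fineness = 0.3424 * 1000 = 342.4 mtex

342.4 mtex


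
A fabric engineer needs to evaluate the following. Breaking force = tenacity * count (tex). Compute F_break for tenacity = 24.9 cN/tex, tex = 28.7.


Formula: Breaking force = Tenacity * Linear density
F = 24.9 cN/tex * 28.7 tex
F = 714.63 cN

714.63 cN


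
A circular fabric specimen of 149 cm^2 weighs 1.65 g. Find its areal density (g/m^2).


Formula: GSM = mass_g / area_m2
Step 1: Convert area: 149 cm^2 = 149 / 10000 = 0.0149 m^2
Step 2: GSM = 1.65 g / 0.0149 m^2 = 110.7 g/m^2

110.7 g/m^2


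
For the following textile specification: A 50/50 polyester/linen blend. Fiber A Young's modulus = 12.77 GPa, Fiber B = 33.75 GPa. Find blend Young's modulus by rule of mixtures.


Formula: Blend property = (fraction_A * property_A) + (fraction_B * property_B)
Step 1: Contribution A = 50/100 * 12.77 GPa = 6.385 GPa
Step 2: Contribution B = 50/100 * 33.75 GPa = 16.875 GPa
Step 3: Blend Young's modulus = 6.385 + 16.875 = 23.26 GPa

23.26 GPa


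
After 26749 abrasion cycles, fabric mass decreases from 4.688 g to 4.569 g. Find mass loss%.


Formula: Mass loss% = ((m_before - m_after) / m_before) * 100
Step 1: Mass loss = 4.688 - 4.569 = 0.119 g
Step 2: Ratio = 0.119 / 4.688 = 0.025384
Step 3: Mass loss% = 0.025384 * 100 = 2.5384% ≈ 2.54%

2.54%


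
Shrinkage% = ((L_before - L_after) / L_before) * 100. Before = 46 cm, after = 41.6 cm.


Formula: Shrinkage% = ((L_before - L_after) / L_before) * 100
Step 1: Shrinkage = 46 - 41.6 = 4.4 cm
Step 2: Shrinkage% = (4.4 / 46) * 100
Step 3: Shrinkage% = 0.095652 * 100 = 9.5652% ≈ 9.6%

9.6%


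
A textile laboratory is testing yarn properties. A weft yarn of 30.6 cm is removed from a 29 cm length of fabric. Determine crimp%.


Formula: Crimp% = ((L_yarn - L_fabric) / L_fabric) * 100
Step 1: Extension = 30.6 - 29 = 1.6 cm
Step 2: Crimp% = (1.6 / 29) * 100
Step 3: Crimp% = 0.055172 * 100 = 5.5172% ≈ 5.5%

5.5%


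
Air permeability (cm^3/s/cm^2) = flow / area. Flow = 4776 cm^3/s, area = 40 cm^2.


Formula: Air Permeability = Airflow / Test Area
AP = 4776 cm^3/s / 40 cm^2
AP = 119.4 cm^3/s/cm^2

119.4 cm^3/s/cm^2


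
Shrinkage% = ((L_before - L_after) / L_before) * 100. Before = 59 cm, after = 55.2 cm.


Formula: Shrinkage% = ((L_before - L_after) / L_before) * 100
Step 1: Shrinkage = 59 - 55.2 = 3.8 cm
Step 2: Shrinkage% = (3.8 / 59) * 100
Step 3: Shrinkage% = 0.064407 * 100 = 6.4407% ≈ 6.4%

6.4%


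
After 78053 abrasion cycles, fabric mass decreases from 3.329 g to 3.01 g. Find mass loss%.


Formula: Mass loss% = ((m_before - m_after) / m_before) * 100
Step 1: Mass loss = 3.329 - 3.01 = 0.319 g
Step 2: Ratio = 0.319 / 3.329 = 0.0958246
Step 3: Mass loss% = 0.0958246 * 100 = 9.58246% ≈ 9.58%

9.58%


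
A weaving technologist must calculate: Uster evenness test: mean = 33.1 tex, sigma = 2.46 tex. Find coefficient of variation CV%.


Formula: CV% = (standard deviation / mean) * 100
Step 1: Ratio = 2.46 / 33.1 = 0.07432
Step 2: CV% = 0.07432 * 100 = 7.432% ≈ 7.4%

7.4%


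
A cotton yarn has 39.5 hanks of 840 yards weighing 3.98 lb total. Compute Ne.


Formula: Ne = hanks / mass_lb
Substituting: Ne = 39.5 / 3.98
Ne = 9.9

9.9 Ne


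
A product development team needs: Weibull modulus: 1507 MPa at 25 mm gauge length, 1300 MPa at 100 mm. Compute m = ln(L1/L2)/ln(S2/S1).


Formula: m = ln(L1/L2) / ln(S2/S1)
Step 1: ln(L1/L2) = ln(25/100) = -1.38629
Step 2: S2/S1 = 1300/1507 = 0.86264
Step 3: ln(S2/S1) = ln(0.86264) = -0.14776
Step 4: m = -1.38629 / -0.14776 = 9.38

9.38 (Weibull m)


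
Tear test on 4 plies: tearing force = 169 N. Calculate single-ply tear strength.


Formula: Per-ply strength = Total force / Number of plies
Per-ply = 169 N / 4
Per-ply = 42.25 N

42.25 N


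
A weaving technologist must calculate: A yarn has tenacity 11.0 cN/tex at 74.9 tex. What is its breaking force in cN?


Formula: Breaking force = Tenacity * Linear density
F = 11.0 cN/tex * 74.9 tex
F = 823.90 cN

823.90 cN


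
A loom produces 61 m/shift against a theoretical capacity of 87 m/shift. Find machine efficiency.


Formula: Efficiency% = (Actual output / Theoretical output) * 100
Efficiency% = (61 / 87) * 100
Efficiency% = 0.701149 * 100 = 70.1149% ≈ 70.1%

70.1%


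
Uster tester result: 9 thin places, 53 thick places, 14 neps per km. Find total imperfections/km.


Formula: Total = thin places + thick places + neps
Total = 9 + 53 + 14
Total = 76 imperfections/km

76 imperfections/km


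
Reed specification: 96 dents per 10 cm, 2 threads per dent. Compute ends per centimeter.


Formula: EPC = (dents per 10 cm * ends per dent) / 10
Step 1: Total ends per 10 cm = 96 * 2 = 192
Step 2: EPC = 192 / 10 = 19.2 ends/cm

19.2 ends/cm


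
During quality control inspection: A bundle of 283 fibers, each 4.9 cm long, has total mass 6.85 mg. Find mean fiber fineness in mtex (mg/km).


Formula: fineness (mtex) = mass (mg) / total length (km) = (mass_mg / total_length_m) * 1000
Step 1: Convert fiber length: 4.9 cm = 0.049 m
Step 2: Total fiber length = 283 * 0.049 = 13.867 m
Step 3: Linear density = 6.85 mg / 13.867 m = 0.4940 mg/m
Step 4: fineness = 0.4940 * 1000 = 494.0 mtex

494.0 mtex


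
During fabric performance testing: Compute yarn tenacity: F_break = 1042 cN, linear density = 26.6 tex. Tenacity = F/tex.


Formula: Tenacity = Breaking force / Linear density
Tenacity = 1042 cN / 26.6 tex
Tenacity = 39.17 cN/tex

39.17 cN/tex


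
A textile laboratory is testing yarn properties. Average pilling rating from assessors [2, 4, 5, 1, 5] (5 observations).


Formula: Mean = sum / count
Sum = 2 + 4 + 5 + 1 + 5 = 17
Mean = 17 / 5 = 3.4

3.4


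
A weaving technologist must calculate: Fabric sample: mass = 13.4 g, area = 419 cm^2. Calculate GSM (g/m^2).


Formula: GSM = mass_g / area_m2
Step 1: Convert area: 419 cm^2 = 419 / 10000 = 0.0419 m^2
Step 2: GSM = 13.4 g / 0.0419 m^2 = 319.8 g/m^2

319.8 g/m^2


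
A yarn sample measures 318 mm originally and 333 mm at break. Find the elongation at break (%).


Formula: Elongation (%) = ((L_break - L0) / L0) * 100
Step 1: Extension = 333 - 318 = 15 mm
Step 2: Elongation = (15 / 318) * 100
Step 3: Elongation = 0.04717 * 100 = 4.717% ≈ 4.7%

4.7%


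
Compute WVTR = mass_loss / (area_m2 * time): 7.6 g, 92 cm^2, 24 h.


Formula: WVTR = mass_loss / (area * time)
Step 1: Convert area: 92 cm^2 = 0.0092 m^2
Step 2: WVTR = 7.6 g / (0.0092 m^2 * 24 h)
Step 3: WVTR = 7.6 / 0.2208 = 34.4 g/m^2/h

34.4 g/m^2/h


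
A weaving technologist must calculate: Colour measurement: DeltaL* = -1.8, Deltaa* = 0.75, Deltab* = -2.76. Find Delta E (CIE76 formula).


Formula: Delta E = sqrt(dL*^2 + da*^2 + db*^2)
Step 1: dL*^2 = (-1.8)^2 = 3.24
Step 2: da*^2 = 0.75^2 = 0.5625
Step 3: db*^2 = (-2.76)^2 = 7.6176
Step 4: Sum = 3.24 + 0.5625 + 7.6176 = 11.4201
Step 5: Delta E = sqrt(11.4201) = 3.38

3.38 Delta E


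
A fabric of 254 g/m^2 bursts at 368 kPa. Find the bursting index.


Formula: Bursting Index = Bursting Strength / Fabric GSM
BI = 368 kPa / 254 g/m^2
BI = 1.449 kPa/(g/m^2)

1.449 kPa/(g/m^2)


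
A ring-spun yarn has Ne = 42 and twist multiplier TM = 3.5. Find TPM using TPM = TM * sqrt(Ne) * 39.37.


Formula: TPM = TM * sqrt(Ne) * 39.37
Step 1: sqrt(Ne) = sqrt(42) = 6.4807
Step 2: TM * sqrt(Ne) = 3.5 * 6.4807 = 22.6825
Step 3: TPM = 22.6825 * 39.37 = 893 twists/m

893 twists/m


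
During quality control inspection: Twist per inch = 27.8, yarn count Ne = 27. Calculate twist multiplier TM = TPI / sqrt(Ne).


Formula: TM = TPI / sqrt(Ne)
Step 1: sqrt(Ne) = sqrt(27) = 5.1962
Step 2: TM = 27.8 / 5.1962 = 5.35

5.35 TM


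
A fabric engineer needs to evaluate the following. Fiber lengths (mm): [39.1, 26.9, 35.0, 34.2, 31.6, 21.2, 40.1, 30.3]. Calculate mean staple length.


Formula: Mean = sum of lengths / count
Sum = 39.1 + 26.9 + 35.0 + 34.2 + 31.6 + 21.2 + 40.1 + 30.3
Sum = 258.4 mm
Mean = 258.4 / 8 = 32.30 mm

32.30 mm


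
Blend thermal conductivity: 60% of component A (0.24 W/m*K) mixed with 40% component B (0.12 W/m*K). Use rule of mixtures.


Formula: Blend property = (fraction_A * property_A) + (fraction_B * property_B)
Step 1: Contribution A = 60/100 * 0.24 W/m*K = 0.144 W/m*K
Step 2: Contribution B = 40/100 * 0.12 W/m*K = 0.048 W/m*K
Step 3: Blend thermal conductivity = 0.144 + 0.048 = 0.192 W/m*K

0.192 W/m*K


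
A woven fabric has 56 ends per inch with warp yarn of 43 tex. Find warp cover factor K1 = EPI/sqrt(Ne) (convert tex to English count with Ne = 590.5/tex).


Formula: K1 = EPI / sqrt(Ne), with Ne = 590.5 / tex_warp
Step 1: Ne = 590.5 / 43 = 13.733
Step 2: sqrt(Ne) = sqrt(13.733) = 3.7058
Step 3: K1 = 56 / 3.7058 = 15.1

15.1


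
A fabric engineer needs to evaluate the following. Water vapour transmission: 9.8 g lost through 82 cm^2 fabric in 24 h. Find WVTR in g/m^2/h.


Formula: WVTR = mass_loss / (area * time)
Step 1: Convert area: 82 cm^2 = 0.0082 m^2
Step 2: WVTR = 9.8 g / (0.0082 m^2 * 24 h)
Step 3: WVTR = 9.8 / 0.1968 = 49.8 g/m^2/h

49.8 g/m^2/h


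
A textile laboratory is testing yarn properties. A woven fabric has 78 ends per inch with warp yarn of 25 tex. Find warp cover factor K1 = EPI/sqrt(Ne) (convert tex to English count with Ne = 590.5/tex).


Formula: K1 = EPI / sqrt(Ne), with Ne = 590.5 / tex_warp
Step 1: Ne = 590.5 / 25 = 23.62
Step 2: sqrt(Ne) = sqrt(23.62) = 4.86
Step 3: K1 = 78 / 4.86 = 16.0

16.0


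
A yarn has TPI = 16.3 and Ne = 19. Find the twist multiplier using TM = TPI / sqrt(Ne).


Formula: TM = TPI / sqrt(Ne)
Step 1: sqrt(Ne) = sqrt(19) = 4.3589
Step 2: TM = 16.3 / 4.3589 = 3.74

3.74 TM


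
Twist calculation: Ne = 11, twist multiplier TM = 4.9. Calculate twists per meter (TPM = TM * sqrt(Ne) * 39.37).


Formula: TPM = TM * sqrt(Ne) * 39.37
Step 1: sqrt(Ne) = sqrt(11) = 3.3166
Step 2: TM * sqrt(Ne) = 4.9 * 3.3166 = 16.2513
Step 3: TPM = 16.2513 * 39.37 = 640 twists/m

640 twists/m


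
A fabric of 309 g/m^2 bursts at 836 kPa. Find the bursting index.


Formula: Bursting Index = Bursting Strength / Fabric GSM
BI = 836 kPa / 309 g/m^2
BI = 2.706 kPa/(g/m^2)

2.706 kPa/(g/m^2)


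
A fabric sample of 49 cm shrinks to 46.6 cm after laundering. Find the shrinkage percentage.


Formula: Shrinkage% = ((L_before - L_after) / L_before) * 100
Step 1: Shrinkage = 49 - 46.6 = 2.4 cm
Step 2: Shrinkage% = (2.4 / 49) * 100
Step 3: Shrinkage% = 0.04898 * 100 = 4.898% ≈ 4.9%

4.9%


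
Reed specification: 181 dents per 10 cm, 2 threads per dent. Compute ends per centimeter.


Formula: EPC = (dents per 10 cm * ends per dent) / 10
Step 1: Total ends per 10 cm = 181 * 2 = 362
Step 2: EPC = 362 / 10 = 36.2 ends/cm

36.2 ends/cm


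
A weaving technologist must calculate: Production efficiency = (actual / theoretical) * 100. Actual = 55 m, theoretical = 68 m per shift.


Formula: Efficiency% = (Actual output / Theoretical output) * 100
Efficiency% = (55 / 68) * 100
Efficiency% = 0.808824 * 100 = 80.8824% ≈ 80.9%

80.9%


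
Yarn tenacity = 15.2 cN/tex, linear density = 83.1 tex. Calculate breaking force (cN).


Formula: Breaking force = Tenacity * Linear density
F = 15.2 cN/tex * 83.1 tex
F = 1263.12 cN

1263.12 cN


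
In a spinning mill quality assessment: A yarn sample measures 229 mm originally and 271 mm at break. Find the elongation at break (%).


Formula: Elongation (%) = ((L_break - L0) / L0) * 100
Step 1: Extension = 271 - 229 = 42 mm
Step 2: Elongation = (42 / 229) * 100
Step 3: Elongation = 0.183406 * 100 = 18.3406% ≈ 18.3%

18.3%


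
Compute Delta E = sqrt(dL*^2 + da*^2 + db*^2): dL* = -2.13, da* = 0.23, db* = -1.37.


Formula: Delta E = sqrt(dL*^2 + da*^2 + db*^2)
Step 1: dL*^2 = (-2.13)^2 = 4.5369
Step 2: da*^2 = 0.23^2 = 0.0529
Step 3: db*^2 = (-1.37)^2 = 1.8769
Step 4: Sum = 4.5369 + 0.0529 + 1.8769 = 6.4667
Step 5: Delta E = sqrt(6.4667) = 2.54

2.54 Delta E


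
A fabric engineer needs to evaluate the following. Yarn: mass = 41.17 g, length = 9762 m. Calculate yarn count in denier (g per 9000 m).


Formula: den = (mass_g / length_m) * 9000
Substituting: den = (41.17 / 9762) * 9000
Intermediate: 41.17 / 9762 = 0.00421737 g/m
den = 0.00421737 * 9000 = 38.0 denier

38.0 denier


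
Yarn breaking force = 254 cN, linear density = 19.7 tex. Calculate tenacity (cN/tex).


Formula: Tenacity = Breaking force / Linear density
Tenacity = 254 cN / 19.7 tex
Tenacity = 12.89 cN/tex

12.89 cN/tex


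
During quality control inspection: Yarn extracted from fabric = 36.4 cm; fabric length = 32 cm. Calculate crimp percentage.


Formula: Crimp% = ((L_yarn - L_fabric) / L_fabric) * 100
Step 1: Extension = 36.4 - 32 = 4.4 cm
Step 2: Crimp% = (4.4 / 32) * 100
Step 3: Crimp% = 0.1375 * 100 = 13.75% ≈ 13.8%

13.8%


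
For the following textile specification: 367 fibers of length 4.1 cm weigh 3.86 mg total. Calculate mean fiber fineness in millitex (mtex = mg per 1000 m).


Formula: fineness (mtex) = mass (mg) / total length (km) = (mass_mg / total_length_m) * 1000
Step 1: Convert fiber length: 4.1 cm = 0.041 m
Step 2: Total fiber length = 367 * 0.041 = 15.047 m
Step 3: Linear density = 3.86 mg / 15.047 m = 0.2565 mg/m
Step 4: fineness = 0.2565 * 1000 = 256.5 mtex

256.5 mtex


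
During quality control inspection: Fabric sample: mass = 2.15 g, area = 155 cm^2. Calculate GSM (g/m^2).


Formula: GSM = mass_g / area_m2
Step 1: Convert area: 155 cm^2 = 155 / 10000 = 0.0155 m^2
Step 2: GSM = 2.15 g / 0.0155 m^2 = 138.7 g/m^2

138.7 g/m^2


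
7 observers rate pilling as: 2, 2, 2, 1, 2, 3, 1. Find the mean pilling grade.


Formula: Mean = sum / count
Sum = 2 + 2 + 2 + 1 + 2 + 3 + 1 = 13
Mean = 13 / 7 = 1.9

1.9


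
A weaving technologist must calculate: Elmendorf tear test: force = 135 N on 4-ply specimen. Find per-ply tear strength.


Formula: Per-ply strength = Total force / Number of plies
Per-ply = 135 N / 4
Per-ply = 33.75 N

33.75 N


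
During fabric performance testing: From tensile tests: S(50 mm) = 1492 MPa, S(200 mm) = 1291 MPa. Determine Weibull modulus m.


Formula: m = ln(L1/L2) / ln(S2/S1)
Step 1: ln(L1/L2) = ln(50/200) = -1.38629
Step 2: S2/S1 = 1291/1492 = 0.86528
Step 3: ln(S2/S1) = ln(0.86528) = -0.14470
Step 4: m = -1.38629 / -0.14470 = 9.58

9.58 (Weibull m)


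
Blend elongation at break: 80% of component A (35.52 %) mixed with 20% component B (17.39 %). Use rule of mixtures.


Formula: Blend property = (fraction_A * property_A) + (fraction_B * property_B)
Step 1: Contribution A = 80/100 * 35.52 % = 28.416 %
Step 2: Contribution B = 20/100 * 17.39 % = 3.478 %
Step 3: Blend elongation at break = 28.416 + 3.478 = 31.894 %

31.894 %


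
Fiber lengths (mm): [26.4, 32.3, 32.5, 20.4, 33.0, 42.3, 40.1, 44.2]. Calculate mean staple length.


Formula: Mean = sum of lengths / count
Sum = 26.4 + 32.3 + 32.5 + 20.4 + 33.0 + 42.3 + 40.1 + 44.2
Sum = 271.2 mm
Mean = 271.2 / 8 = 33.90 mm

33.90 mm


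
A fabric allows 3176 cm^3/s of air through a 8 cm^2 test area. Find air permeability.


Formula: Air Permeability = Airflow / Test Area
AP = 3176 cm^3/s / 8 cm^2
AP = 397.0 cm^3/s/cm^2

397.0 cm^3/s/cm^2


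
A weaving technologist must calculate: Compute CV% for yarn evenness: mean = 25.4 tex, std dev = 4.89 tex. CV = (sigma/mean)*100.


Formula: CV% = (standard deviation / mean) * 100
Step 1: Ratio = 4.89 / 25.4 = 0.19252
Step 2: CV% = 0.19252 * 100 = 19.252% ≈ 19.3%

19.3%


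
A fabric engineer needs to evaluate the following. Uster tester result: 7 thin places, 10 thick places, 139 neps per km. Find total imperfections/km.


Formula: Total = thin places + thick places + neps
Total = 7 + 10 + 139
Total = 156 imperfections/km

156 imperfections/km


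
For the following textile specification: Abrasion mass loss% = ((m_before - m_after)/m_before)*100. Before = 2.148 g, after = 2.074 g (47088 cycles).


Formula: Mass loss% = ((m_before - m_after) / m_before) * 100
Step 1: Mass loss = 2.148 - 2.074 = 0.074 g
Step 2: Ratio = 0.074 / 2.148 = 0.0344507
Step 3: Mass loss% = 0.0344507 * 100 = 3.44507% ≈ 3.45%

3.45%


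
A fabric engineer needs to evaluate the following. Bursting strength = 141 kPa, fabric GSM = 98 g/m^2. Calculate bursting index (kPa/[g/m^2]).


Formula: Bursting Index = Bursting Strength / Fabric GSM
BI = 141 kPa / 98 g/m^2
BI = 1.439 kPa/(g/m^2)

1.439 kPa/(g/m^2)


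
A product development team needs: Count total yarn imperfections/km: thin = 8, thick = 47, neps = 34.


Formula: Total = thin places + thick places + neps
Total = 8 + 47 + 34
Total = 89 imperfections/km

89 imperfections/km


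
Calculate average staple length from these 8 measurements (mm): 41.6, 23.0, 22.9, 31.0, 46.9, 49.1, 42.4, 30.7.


Formula: Mean = sum of lengths / count
Sum = 41.6 + 23.0 + 22.9 + 31.0 + 46.9 + 49.1 + 42.4 + 30.7
Sum = 287.6 mm
Mean = 287.6 / 8 = 35.95 mm

35.95 mm


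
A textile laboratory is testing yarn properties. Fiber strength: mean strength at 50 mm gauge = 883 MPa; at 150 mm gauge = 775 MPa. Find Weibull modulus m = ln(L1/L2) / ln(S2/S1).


Formula: m = ln(L1/L2) / ln(S2/S1)
Step 1: ln(L1/L2) = ln(50/150) = -1.09861
Step 2: S2/S1 = 775/883 = 0.87769
Step 3: ln(S2/S1) = ln(0.87769) = -0.13046
Step 4: m = -1.09861 / -0.13046 = 8.42

8.42 (Weibull m)


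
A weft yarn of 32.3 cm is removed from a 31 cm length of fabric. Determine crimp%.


Formula: Crimp% = ((L_yarn - L_fabric) / L_fabric) * 100
Step 1: Extension = 32.3 - 31 = 1.3 cm
Step 2: Crimp% = (1.3 / 31) * 100
Step 3: Crimp% = 0.041935 * 100 = 4.1935% ≈ 4.2%

4.2%


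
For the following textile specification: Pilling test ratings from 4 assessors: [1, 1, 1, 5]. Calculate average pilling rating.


Formula: Mean = sum / count
Sum = 1 + 1 + 1 + 5 = 8
Mean = 8 / 4 = 2.0

2.0


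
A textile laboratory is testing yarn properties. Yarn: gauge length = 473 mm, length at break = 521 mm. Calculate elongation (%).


Formula: Elongation (%) = ((L_break - L0) / L0) * 100
Step 1: Extension = 521 - 473 = 48 mm
Step 2: Elongation = (48 / 473) * 100
Step 3: Elongation = 0.10148 * 100 = 10.148% ≈ 10.1%

10.1%


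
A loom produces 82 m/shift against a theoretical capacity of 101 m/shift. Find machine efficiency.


Formula: Efficiency% = (Actual output / Theoretical output) * 100
Efficiency% = (82 / 101) * 100
Efficiency% = 0.811881 * 100 = 81.1881% ≈ 81.2%

81.2%


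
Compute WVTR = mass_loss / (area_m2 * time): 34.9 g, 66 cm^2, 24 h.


Formula: WVTR = mass_loss / (area * time)
Step 1: Convert area: 66 cm^2 = 0.0066 m^2
Step 2: WVTR = 34.9 g / (0.0066 m^2 * 24 h)
Step 3: WVTR = 34.9 / 0.1584 = 220.3 g/m^2/h

220.3 g/m^2/h


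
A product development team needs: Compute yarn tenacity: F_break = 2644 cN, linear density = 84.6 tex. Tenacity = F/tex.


Formula: Tenacity = Breaking force / Linear density
Tenacity = 2644 cN / 84.6 tex
Tenacity = 31.25 cN/tex

31.25 cN/tex


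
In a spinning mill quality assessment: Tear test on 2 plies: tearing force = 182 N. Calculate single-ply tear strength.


Formula: Per-ply strength = Total force / Number of plies
Per-ply = 182 N / 2
Per-ply = 91 N

91 N


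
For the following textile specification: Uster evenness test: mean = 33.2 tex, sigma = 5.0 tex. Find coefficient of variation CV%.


Formula: CV% = (standard deviation / mean) * 100
Step 1: Ratio = 5.0 / 33.2 = 0.150602
Step 2: CV% = 0.150602 * 100 = 15.0602% ≈ 15.1%

15.1%


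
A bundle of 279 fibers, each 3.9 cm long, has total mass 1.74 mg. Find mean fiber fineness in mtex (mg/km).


Formula: fineness (mtex) = mass (mg) / total length (km) = (mass_mg / total_length_m) * 1000
Step 1: Convert fiber length: 3.9 cm = 0.039 m
Step 2: Total fiber length = 279 * 0.039 = 10.881 m
Step 3: Linear density = 1.74 mg / 10.881 m = 0.1599 mg/m
Step 4: fineness = 0.1599 * 1000 = 159.9 mtex

159.9 mtex


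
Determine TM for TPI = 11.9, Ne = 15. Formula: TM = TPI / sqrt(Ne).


Formula: TM = TPI / sqrt(Ne)
Step 1: sqrt(Ne) = sqrt(15) = 3.873
Step 2: TM = 11.9 / 3.873 = 3.07

3.07 TM


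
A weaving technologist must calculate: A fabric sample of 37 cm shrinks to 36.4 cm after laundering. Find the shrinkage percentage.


Formula: Shrinkage% = ((L_before - L_after) / L_before) * 100
Step 1: Shrinkage = 37 - 36.4 = 0.6 cm
Step 2: Shrinkage% = (0.6 / 37) * 100
Step 3: Shrinkage% = 0.016216 * 100 = 1.6216% ≈ 1.6%

1.6%


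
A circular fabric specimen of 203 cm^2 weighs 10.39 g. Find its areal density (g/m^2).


Formula: GSM = mass_g / area_m2
Step 1: Convert area: 203 cm^2 = 203 / 10000 = 0.0203 m^2
Step 2: GSM = 10.39 g / 0.0203 m^2 = 511.8 g/m^2

511.8 g/m^2


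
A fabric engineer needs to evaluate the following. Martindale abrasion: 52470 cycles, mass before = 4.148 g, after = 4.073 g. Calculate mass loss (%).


Formula: Mass loss% = ((m_before - m_after) / m_before) * 100
Step 1: Mass loss = 4.148 - 4.073 = 0.075 g
Step 2: Ratio = 0.075 / 4.148 = 0.018081
Step 3: Mass loss% = 0.018081 * 100 = 1.8081% ≈ 1.81%

1.81%


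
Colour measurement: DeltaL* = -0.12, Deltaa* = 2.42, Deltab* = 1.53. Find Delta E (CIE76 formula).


Formula: Delta E = sqrt(dL*^2 + da*^2 + db*^2)
Step 1: dL*^2 = (-0.12)^2 = 0.0144
Step 2: da*^2 = 2.42^2 = 5.8564
Step 3: db*^2 = 1.53^2 = 2.3409
Step 4: Sum = 0.0144 + 5.8564 + 2.3409 = 8.2117
Step 5: Delta E = sqrt(8.2117) = 2.87

2.87 Delta E


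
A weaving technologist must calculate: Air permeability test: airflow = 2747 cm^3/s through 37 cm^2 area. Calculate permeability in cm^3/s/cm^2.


Formula: Air Permeability = Airflow / Test Area
AP = 2747 cm^3/s / 37 cm^2
AP = 74.2 cm^3/s/cm^2

74.2 cm^3/s/cm^2


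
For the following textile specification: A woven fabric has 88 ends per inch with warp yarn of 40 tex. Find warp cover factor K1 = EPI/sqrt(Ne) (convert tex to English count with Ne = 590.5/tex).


Formula: K1 = EPI / sqrt(Ne), with Ne = 590.5 / tex_warp
Step 1: Ne = 590.5 / 40 = 14.763
Step 2: sqrt(Ne) = sqrt(14.763) = 3.8423
Step 3: K1 = 88 / 3.8423 = 22.9

22.9


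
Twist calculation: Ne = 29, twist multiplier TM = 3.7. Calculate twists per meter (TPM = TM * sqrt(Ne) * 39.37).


Formula: TPM = TM * sqrt(Ne) * 39.37
Step 1: sqrt(Ne) = sqrt(29) = 5.3852
Step 2: TM * sqrt(Ne) = 3.7 * 5.3852 = 19.9252
Step 3: TPM = 19.9252 * 39.37 = 784 twists/m

784 twists/m


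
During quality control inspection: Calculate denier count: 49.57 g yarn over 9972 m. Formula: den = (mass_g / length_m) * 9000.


Formula: den = (mass_g / length_m) * 9000
Substituting: den = (49.57 / 9972) * 9000
Intermediate: 49.57 / 9972 = 0.00497092 g/m
den = 0.00497092 * 9000 = 44.7 denier

44.7 denier


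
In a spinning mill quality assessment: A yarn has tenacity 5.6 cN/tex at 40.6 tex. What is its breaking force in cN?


Formula: Breaking force = Tenacity * Linear density
F = 5.6 cN/tex * 40.6 tex
F = 227.36 cN

227.36 cN


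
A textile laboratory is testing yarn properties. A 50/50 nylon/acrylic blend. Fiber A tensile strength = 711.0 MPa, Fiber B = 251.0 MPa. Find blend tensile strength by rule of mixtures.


Formula: Blend property = (fraction_A * property_A) + (fraction_B * property_B)
Step 1: Contribution A = 50/100 * 711.0 MPa = 355.5 MPa
Step 2: Contribution B = 50/100 * 251.0 MPa = 125.5 MPa
Step 3: Blend tensile strength = 355.5 + 125.5 = 481.0 MPa

481.0 MPa


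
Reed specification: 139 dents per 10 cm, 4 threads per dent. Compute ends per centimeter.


Formula: EPC = (dents per 10 cm * ends per dent) / 10
Step 1: Total ends per 10 cm = 139 * 4 = 556
Step 2: EPC = 556 / 10 = 55.6 ends/cm

55.6 ends/cm


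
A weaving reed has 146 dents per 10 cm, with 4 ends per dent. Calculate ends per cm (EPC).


Formula: EPC = (dents per 10 cm * ends per dent) / 10
Step 1: Total ends per 10 cm = 146 * 4 = 584
Step 2: EPC = 584 / 10 = 58.4 ends/cm

58.4 ends/cm


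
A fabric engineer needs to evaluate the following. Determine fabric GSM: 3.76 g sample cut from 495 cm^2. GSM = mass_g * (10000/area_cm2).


Formula: GSM = mass_g / area_m2
Step 1: Convert area: 495 cm^2 = 495 / 10000 = 0.0495 m^2
Step 2: GSM = 3.76 g / 0.0495 m^2 = 76.0 g/m^2

76.0 g/m^2


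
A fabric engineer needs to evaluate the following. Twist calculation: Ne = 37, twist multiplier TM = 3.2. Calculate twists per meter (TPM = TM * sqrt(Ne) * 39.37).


Formula: TPM = TM * sqrt(Ne) * 39.37
Step 1: sqrt(Ne) = sqrt(37) = 6.0828
Step 2: TM * sqrt(Ne) = 3.2 * 6.0828 = 19.465
Step 3: TPM = 19.465 * 39.37 = 766 twists/m

766 twists/m


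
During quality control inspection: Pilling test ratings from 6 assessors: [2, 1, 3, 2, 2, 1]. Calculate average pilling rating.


Formula: Mean = sum / count
Sum = 2 + 1 + 3 + 2 + 2 + 1 = 11
Mean = 11 / 6 = 1.8

1.8


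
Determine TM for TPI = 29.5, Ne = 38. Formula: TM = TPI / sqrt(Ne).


Formula: TM = TPI / sqrt(Ne)
Step 1: sqrt(Ne) = sqrt(38) = 6.1644
Step 2: TM = 29.5 / 6.1644 = 4.79

4.79 TM


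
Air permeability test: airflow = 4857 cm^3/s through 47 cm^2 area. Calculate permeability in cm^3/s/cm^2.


Formula: Air Permeability = Airflow / Test Area
AP = 4857 cm^3/s / 47 cm^2
AP = 103.3 cm^3/s/cm^2

103.3 cm^3/s/cm^2


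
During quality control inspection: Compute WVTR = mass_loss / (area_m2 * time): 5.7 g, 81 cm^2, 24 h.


Formula: WVTR = mass_loss / (area * time)
Step 1: Convert area: 81 cm^2 = 0.0081 m^2
Step 2: WVTR = 5.7 g / (0.0081 m^2 * 24 h)
Step 3: WVTR = 5.7 / 0.1944 = 29.3 g/m^2/h

29.3 g/m^2/h


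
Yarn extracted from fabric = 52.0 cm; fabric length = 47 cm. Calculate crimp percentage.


Formula: Crimp% = ((L_yarn - L_fabric) / L_fabric) * 100
Step 1: Extension = 52.0 - 47 = 5.0 cm
Step 2: Crimp% = (5.0 / 47) * 100
Step 3: Crimp% = 0.106383 * 100 = 10.6383% ≈ 10.6%

10.6%


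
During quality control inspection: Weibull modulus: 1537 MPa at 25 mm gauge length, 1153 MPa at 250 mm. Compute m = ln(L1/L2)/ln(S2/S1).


Formula: m = ln(L1/L2) / ln(S2/S1)
Step 1: ln(L1/L2) = ln(25/250) = -2.30259
Step 2: S2/S1 = 1153/1537 = 0.75016
Step 3: ln(S2/S1) = ln(0.75016) = -0.28747
Step 4: m = -2.30259 / -0.28747 = 8.01

8.01 (Weibull m)


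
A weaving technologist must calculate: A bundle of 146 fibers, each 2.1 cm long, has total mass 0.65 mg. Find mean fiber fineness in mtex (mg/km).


Formula: fineness (mtex) = mass (mg) / total length (km) = (mass_mg / total_length_m) * 1000
Step 1: Convert fiber length: 2.1 cm = 0.021 m
Step 2: Total fiber length = 146 * 0.021 = 3.066 m
Step 3: Linear density = 0.65 mg / 3.066 m = 0.2120 mg/m
Step 4: fineness = 0.2120 * 1000 = 212.0 mtex

212.0 mtex


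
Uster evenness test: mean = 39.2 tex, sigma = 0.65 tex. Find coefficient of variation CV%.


Formula: CV% = (standard deviation / mean) * 100
Step 1: Ratio = 0.65 / 39.2 = 0.016582
Step 2: CV% = 0.016582 * 100 = 1.6582% ≈ 1.7%

1.7%


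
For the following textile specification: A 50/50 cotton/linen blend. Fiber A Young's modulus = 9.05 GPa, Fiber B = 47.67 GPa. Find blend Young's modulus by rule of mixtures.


Formula: Blend property = (fraction_A * property_A) + (fraction_B * property_B)
Step 1: Contribution A = 50/100 * 9.05 GPa = 4.525 GPa
Step 2: Contribution B = 50/100 * 47.67 GPa = 23.835 GPa
Step 3: Blend Young's modulus = 4.525 + 23.835 = 28.36 GPa

28.36 GPa


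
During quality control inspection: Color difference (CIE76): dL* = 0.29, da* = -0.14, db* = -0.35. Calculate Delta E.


Formula: Delta E = sqrt(dL*^2 + da*^2 + db*^2)
Step 1: dL*^2 = 0.29^2 = 0.0841
Step 2: da*^2 = (-0.14)^2 = 0.0196
Step 3: db*^2 = (-0.35)^2 = 0.1225
Step 4: Sum = 0.0841 + 0.0196 + 0.1225 = 0.2262
Step 5: Delta E = sqrt(0.2262) = 0.48

0.48 Delta E


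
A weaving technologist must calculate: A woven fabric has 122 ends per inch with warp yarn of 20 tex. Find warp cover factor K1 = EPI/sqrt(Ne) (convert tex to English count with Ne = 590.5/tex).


Formula: K1 = EPI / sqrt(Ne), with Ne = 590.5 / tex_warp
Step 1: Ne = 590.5 / 20 = 29.525
Step 2: sqrt(Ne) = sqrt(29.525) = 5.4337
Step 3: K1 = 122 / 5.4337 = 22.5

22.5


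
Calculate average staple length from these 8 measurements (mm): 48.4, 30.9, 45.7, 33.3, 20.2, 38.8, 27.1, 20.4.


Formula: Mean = sum of lengths / count
Sum = 48.4 + 30.9 + 45.7 + 33.3 + 20.2 + 38.8 + 27.1 + 20.4
Sum = 264.8 mm
Mean = 264.8 / 8 = 33.10 mm

33.10 mm


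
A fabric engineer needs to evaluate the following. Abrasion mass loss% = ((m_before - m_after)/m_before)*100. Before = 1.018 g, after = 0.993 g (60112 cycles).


Formula: Mass loss% = ((m_before - m_after) / m_before) * 100
Step 1: Mass loss = 1.018 - 0.993 = 0.025 g
Step 2: Ratio = 0.025 / 1.018 = 0.024558
Step 3: Mass loss% = 0.024558 * 100 = 2.4558% ≈ 2.46%

2.46%


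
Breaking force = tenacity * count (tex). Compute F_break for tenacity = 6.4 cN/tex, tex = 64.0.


Formula: Breaking force = Tenacity * Linear density
F = 6.4 cN/tex * 64.0 tex
F = 409.60 cN

409.60 cN


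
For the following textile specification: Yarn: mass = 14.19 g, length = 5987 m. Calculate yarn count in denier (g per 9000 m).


Formula: den = (mass_g / length_m) * 9000
Substituting: den = (14.19 / 5987) * 9000
Intermediate: 14.19 / 5987 = 0.00237014 g/m
den = 0.00237014 * 9000 = 21.3 denier

21.3 denier


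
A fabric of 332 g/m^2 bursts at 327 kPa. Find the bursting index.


Formula: Bursting Index = Bursting Strength / Fabric GSM
BI = 327 kPa / 332 g/m^2
BI = 0.985 kPa/(g/m^2)

0.985 kPa/(g/m^2)


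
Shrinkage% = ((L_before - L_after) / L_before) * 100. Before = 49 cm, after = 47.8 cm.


Formula: Shrinkage% = ((L_before - L_after) / L_before) * 100
Step 1: Shrinkage = 49 - 47.8 = 1.2 cm
Step 2: Shrinkage% = (1.2 / 49) * 100
Step 3: Shrinkage% = 0.02449 * 100 = 2.449% ≈ 2.4%

2.4%


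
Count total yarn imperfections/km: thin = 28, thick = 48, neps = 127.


Formula: Total = thin places + thick places + neps
Total = 28 + 48 + 127
Total = 203 imperfections/km

203 imperfections/km


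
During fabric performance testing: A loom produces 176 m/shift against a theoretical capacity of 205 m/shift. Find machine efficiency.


Formula: Efficiency% = (Actual output / Theoretical output) * 100
Efficiency% = (176 / 205) * 100
Efficiency% = 0.858537 * 100 = 85.8537% ≈ 85.9%

85.9%


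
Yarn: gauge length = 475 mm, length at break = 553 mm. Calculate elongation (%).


Formula: Elongation (%) = ((L_break - L0) / L0) * 100
Step 1: Extension = 553 - 475 = 78 mm
Step 2: Elongation = (78 / 475) * 100
Step 3: Elongation = 0.164211 * 100 = 16.4211% ≈ 16.4%

16.4%


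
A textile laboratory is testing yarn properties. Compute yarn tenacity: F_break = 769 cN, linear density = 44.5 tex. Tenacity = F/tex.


Formula: Tenacity = Breaking force / Linear density
Tenacity = 769 cN / 44.5 tex
Tenacity = 17.28 cN/tex

17.28 cN/tex


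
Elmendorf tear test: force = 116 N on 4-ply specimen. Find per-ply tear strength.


Formula: Per-ply strength = Total force / Number of plies
Per-ply = 116 N / 4
Per-ply = 29 N

29 N


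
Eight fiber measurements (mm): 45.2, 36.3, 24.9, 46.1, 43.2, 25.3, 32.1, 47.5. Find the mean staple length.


Formula: Mean = sum of lengths / count
Sum = 45.2 + 36.3 + 24.9 + 46.1 + 43.2 + 25.3 + 32.1 + 47.5
Sum = 300.6 mm
Mean = 300.6 / 8 = 37.58 mm

37.58 mm


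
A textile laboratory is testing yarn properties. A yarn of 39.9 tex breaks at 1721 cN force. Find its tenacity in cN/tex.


Formula: Tenacity = Breaking force / Linear density
Tenacity = 1721 cN / 39.9 tex
Tenacity = 43.13 cN/tex

43.13 cN/tex


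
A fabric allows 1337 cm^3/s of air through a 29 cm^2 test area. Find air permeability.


Formula: Air Permeability = Airflow / Test Area
AP = 1337 cm^3/s / 29 cm^2
AP = 46.1 cm^3/s/cm^2

46.1 cm^3/s/cm^2


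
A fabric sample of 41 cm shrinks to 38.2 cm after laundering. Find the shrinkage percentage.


Formula: Shrinkage% = ((L_before - L_after) / L_before) * 100
Step 1: Shrinkage = 41 - 38.2 = 2.8 cm
Step 2: Shrinkage% = (2.8 / 41) * 100
Step 3: Shrinkage% = 0.068293 * 100 = 6.8293% ≈ 6.8%

6.8%


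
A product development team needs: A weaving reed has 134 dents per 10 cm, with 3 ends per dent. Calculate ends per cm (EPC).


Formula: EPC = (dents per 10 cm * ends per dent) / 10
Step 1: Total ends per 10 cm = 134 * 3 = 402
Step 2: EPC = 402 / 10 = 40.2 ends/cm

40.2 ends/cm


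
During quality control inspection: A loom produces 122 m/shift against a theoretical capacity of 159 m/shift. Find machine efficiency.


Formula: Efficiency% = (Actual output / Theoretical output) * 100
Efficiency% = (122 / 159) * 100
Efficiency% = 0.767296 * 100 = 76.7296% ≈ 76.7%

76.7%


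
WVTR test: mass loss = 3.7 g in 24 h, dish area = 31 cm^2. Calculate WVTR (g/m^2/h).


Formula: WVTR = mass_loss / (area * time)
Step 1: Convert area: 31 cm^2 = 0.0031 m^2
Step 2: WVTR = 3.7 g / (0.0031 m^2 * 24 h)
Step 3: WVTR = 3.7 / 0.0744 = 49.7 g/m^2/h

49.7 g/m^2/h


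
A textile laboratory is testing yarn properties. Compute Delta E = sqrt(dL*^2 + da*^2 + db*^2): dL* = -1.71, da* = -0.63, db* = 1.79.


Formula: Delta E = sqrt(dL*^2 + da*^2 + db*^2)
Step 1: dL*^2 = (-1.71)^2 = 2.9241
Step 2: da*^2 = (-0.63)^2 = 0.3969
Step 3: db*^2 = 1.79^2 = 3.2041
Step 4: Sum = 2.9241 + 0.3969 + 3.2041 = 6.5251
Step 5: Delta E = sqrt(6.5251) = 2.55

2.55 Delta E


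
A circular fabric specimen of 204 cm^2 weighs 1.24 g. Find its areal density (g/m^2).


Formula: GSM = mass_g / area_m2
Step 1: Convert area: 204 cm^2 = 204 / 10000 = 0.0204 m^2
Step 2: GSM = 1.24 g / 0.0204 m^2 = 60.8 g/m^2

60.8 g/m^2


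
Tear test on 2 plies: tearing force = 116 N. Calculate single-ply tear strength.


Formula: Per-ply strength = Total force / Number of plies
Per-ply = 116 N / 2
Per-ply = 58 N

58 N


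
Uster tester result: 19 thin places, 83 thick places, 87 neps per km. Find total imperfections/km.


Formula: Total = thin places + thick places + neps
Total = 19 + 83 + 87
Total = 189 imperfections/km

189 imperfections/km


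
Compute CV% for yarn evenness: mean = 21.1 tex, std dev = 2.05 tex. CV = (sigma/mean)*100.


Formula: CV% = (standard deviation / mean) * 100
Step 1: Ratio = 2.05 / 21.1 = 0.097156
Step 2: CV% = 0.097156 * 100 = 9.7156% ≈ 9.7%

9.7%


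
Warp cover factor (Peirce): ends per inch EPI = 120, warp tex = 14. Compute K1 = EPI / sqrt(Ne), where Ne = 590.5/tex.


Formula: K1 = EPI / sqrt(Ne), with Ne = 590.5 / tex_warp
Step 1: Ne = 590.5 / 14 = 42.179
Step 2: sqrt(Ne) = sqrt(42.179) = 6.4945
Step 3: K1 = 120 / 6.4945 = 18.5

18.5


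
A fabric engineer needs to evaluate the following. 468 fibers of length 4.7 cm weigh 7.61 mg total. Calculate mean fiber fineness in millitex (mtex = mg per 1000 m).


Formula: fineness (mtex) = mass (mg) / total length (km) = (mass_mg / total_length_m) * 1000
Step 1: Convert fiber length: 4.7 cm = 0.047 m
Step 2: Total fiber length = 468 * 0.047 = 21.996 m
Step 3: Linear density = 7.61 mg / 21.996 m = 0.3460 mg/m
Step 4: fineness = 0.3460 * 1000 = 346.0 mtex

346.0 mtex


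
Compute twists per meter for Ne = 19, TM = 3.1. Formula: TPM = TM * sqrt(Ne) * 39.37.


Formula: TPM = TM * sqrt(Ne) * 39.37
Step 1: sqrt(Ne) = sqrt(19) = 4.3589
Step 2: TM * sqrt(Ne) = 3.1 * 4.3589 = 13.5126
Step 3: TPM = 13.5126 * 39.37 = 532 twists/m

532 twists/m


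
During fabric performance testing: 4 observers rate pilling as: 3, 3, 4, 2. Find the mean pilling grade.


Formula: Mean = sum / count
Sum = 3 + 3 + 4 + 2 = 12
Mean = 12 / 4 = 3.0

3.0


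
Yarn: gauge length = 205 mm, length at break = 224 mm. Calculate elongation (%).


Formula: Elongation (%) = ((L_break - L0) / L0) * 100
Step 1: Extension = 224 - 205 = 19 mm
Step 2: Elongation = (19 / 205) * 100
Step 3: Elongation = 0.092683 * 100 = 9.2683% ≈ 9.3%

9.3%


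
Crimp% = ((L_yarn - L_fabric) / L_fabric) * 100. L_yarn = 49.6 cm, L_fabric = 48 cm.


Formula: Crimp% = ((L_yarn - L_fabric) / L_fabric) * 100
Step 1: Extension = 49.6 - 48 = 1.6 cm
Step 2: Crimp% = (1.6 / 48) * 100
Step 3: Crimp% = 0.033333 * 100 = 3.3333% ≈ 3.3%

3.3%


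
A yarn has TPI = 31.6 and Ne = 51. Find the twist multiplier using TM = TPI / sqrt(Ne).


Formula: TM = TPI / sqrt(Ne)
Step 1: sqrt(Ne) = sqrt(51) = 7.1414
Step 2: TM = 31.6 / 7.1414 = 4.42

4.42 TM


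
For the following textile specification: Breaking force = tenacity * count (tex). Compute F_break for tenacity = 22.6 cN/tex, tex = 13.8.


Formula: Breaking force = Tenacity * Linear density
F = 22.6 cN/tex * 13.8 tex
F = 311.88 cN

311.88 cN


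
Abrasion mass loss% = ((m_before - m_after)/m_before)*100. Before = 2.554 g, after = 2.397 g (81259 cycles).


Formula: Mass loss% = ((m_before - m_after) / m_before) * 100
Step 1: Mass loss = 2.554 - 2.397 = 0.157 g
Step 2: Ratio = 0.157 / 2.554 = 0.0614722
Step 3: Mass loss% = 0.0614722 * 100 = 6.14722% ≈ 6.15%

6.15%


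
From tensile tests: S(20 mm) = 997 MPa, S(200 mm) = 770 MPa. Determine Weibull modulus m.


Formula: m = ln(L1/L2) / ln(S2/S1)
Step 1: ln(L1/L2) = ln(20/200) = -2.30259
Step 2: S2/S1 = 770/997 = 0.77232
Step 3: ln(S2/S1) = ln(0.77232) = -0.25836
Step 4: m = -2.30259 / -0.25836 = 8.91

8.91 (Weibull m)


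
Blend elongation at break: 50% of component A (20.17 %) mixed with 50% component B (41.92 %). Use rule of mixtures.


Formula: Blend property = (fraction_A * property_A) + (fraction_B * property_B)
Step 1: Contribution A = 50/100 * 20.17 % = 10.085 %
Step 2: Contribution B = 50/100 * 41.92 % = 20.96 %
Step 3: Blend elongation at break = 10.085 + 20.96 = 31.045 %

31.045 %


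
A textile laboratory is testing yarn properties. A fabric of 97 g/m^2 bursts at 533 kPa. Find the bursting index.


Formula: Bursting Index = Bursting Strength / Fabric GSM
BI = 533 kPa / 97 g/m^2
BI = 5.495 kPa/(g/m^2)

5.495 kPa/(g/m^2)


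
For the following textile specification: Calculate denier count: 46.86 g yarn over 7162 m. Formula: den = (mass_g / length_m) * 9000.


Formula: den = (mass_g / length_m) * 9000
Substituting: den = (46.86 / 7162) * 9000
Intermediate: 46.86 / 7162 = 0.00654287 g/m
den = 0.00654287 * 9000 = 58.9 denier

58.9 denier


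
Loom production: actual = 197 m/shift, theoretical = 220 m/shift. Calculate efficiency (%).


Formula: Efficiency% = (Actual output / Theoretical output) * 100
Efficiency% = (197 / 220) * 100
Efficiency% = 0.895455 * 100 = 89.5455% ≈ 89.5%

89.5%


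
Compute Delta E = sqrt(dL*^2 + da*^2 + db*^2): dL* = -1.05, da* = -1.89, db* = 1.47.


Formula: Delta E = sqrt(dL*^2 + da*^2 + db*^2)
Step 1: dL*^2 = (-1.05)^2 = 1.1025
Step 2: da*^2 = (-1.89)^2 = 3.5721
Step 3: db*^2 = 1.47^2 = 2.1609
Step 4: Sum = 1.1025 + 3.5721 + 2.1609 = 6.8355
Step 5: Delta E = sqrt(6.8355) = 2.61

2.61 Delta E
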